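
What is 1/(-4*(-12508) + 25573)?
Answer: 1/75605 ≈ 1.3227e-5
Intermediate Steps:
1/(-4*(-12508) + 25573) = 1/(50032 + 25573) = 1/75605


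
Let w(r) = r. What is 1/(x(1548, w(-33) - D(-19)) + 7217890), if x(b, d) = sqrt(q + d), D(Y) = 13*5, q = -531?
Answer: 7217890/52097936052729 - I*sqrt(629)/52097936052729 ≈ 1.3854e-7 - 4.814e-13*I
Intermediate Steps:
D(Y) = 65
x(b, d) = sqrt(-531 + d)
1/(x(1548, w(-33) - D(-19)) + 7217890) = 1/(sqrt(-531 + (-33 - 1*65)) + 7217890) = 1/(sqrt(-531 + (-33 - 65)) + 7217890) = 1/(sqrt(-531 - 98) + 7217890) = 1/(sqrt(-629) + 7217890) = 1/(I*sqrt(629) + 7217890) = 1/(7217890 + I*sqrt(629))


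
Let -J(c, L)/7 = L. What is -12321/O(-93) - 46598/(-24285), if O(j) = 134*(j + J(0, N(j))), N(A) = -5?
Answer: 661375141/188743020 ≈ 3.5041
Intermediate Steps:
J(c, L) = -7*L
O(j) = 4690 + 134*j (O(j) = 134*(j - 7*(-5)) = 134*(j + 35) = 134*(35 + j) = 4690 + 134*j)
-12321/O(-93) - 46598/(-24285) = -12321/(4690 + 134*(-93)) - 46598/(-24285) = -12321/(4690 - 12462) - 46598*(-1/24285) = -12321/(-7772) + 46598/24285 = -12321*(-1/7772) + 46598/24285 = 12321/7772 + 46598/24285 = 661375141/188743020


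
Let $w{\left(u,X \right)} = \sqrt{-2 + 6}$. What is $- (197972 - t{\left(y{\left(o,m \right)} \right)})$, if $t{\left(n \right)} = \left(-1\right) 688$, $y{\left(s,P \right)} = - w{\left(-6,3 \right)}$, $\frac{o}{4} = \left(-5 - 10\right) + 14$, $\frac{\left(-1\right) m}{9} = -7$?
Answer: $-198660$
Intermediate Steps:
$m = 63$ ($m = \left(-9\right) \left(-7\right) = 63$)
$w{\left(u,X \right)} = 2$ ($w{\left(u,X \right)} = \sqrt{4} = 2$)
$o = -4$ ($o = 4 \left(\left(-5 - 10\right) + 14\right) = 4 \left(-15 + 14\right) = 4 \left(-1\right) = -4$)
$y{\left(s,P \right)} = -2$ ($y{\left(s,P \right)} = \left(-1\right) 2 = -2$)
$t{\left(n \right)} = -688$
$- (197972 - t{\left(y{\left(o,m \right)} \right)}) = - (197972 - -688) = - (197972 + 688) = \left(-1\right) 198660 = -198660$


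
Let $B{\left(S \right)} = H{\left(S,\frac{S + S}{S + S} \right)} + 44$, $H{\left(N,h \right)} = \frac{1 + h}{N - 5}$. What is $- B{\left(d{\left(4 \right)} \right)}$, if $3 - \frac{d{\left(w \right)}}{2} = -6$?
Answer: $- \frac{574}{13} \approx -44.154$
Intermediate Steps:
$H{\left(N,h \right)} = \frac{1 + h}{-5 + N}$
$d{\left(w \right)} = 18$ ($d{\left(w \right)} = 6 - -12 = 6 + 12 = 18$)
$B{\left(S \right)} = 44 + \frac{2}{-5 + S}$ ($B{\left(S \right)} = \frac{1 + \frac{S + S}{S + S}}{-5 + S} + 44 = \frac{1 + \frac{2 S}{2 S}}{-5 + S} + 44 = \frac{1 + 2 S \frac{1}{2 S}}{-5 + S} + 44 = \frac{1 + 1}{-5 + S} + 44 = \frac{1}{-5 + S} 2 + 44 = \frac{2}{-5 + S} + 44 = 44 + \frac{2}{-5 + S}$)
$- B{\left(d{\left(4 \right)} \right)} = - \frac{2 \left(-109 + 22 \cdot 18\right)}{-5 + 18} = - \frac{2 \left(-109 + 396\right)}{13} = - \frac{2 \cdot 287}{13} = \left(-1\right) \frac{574}{13} = - \frac{574}{13}$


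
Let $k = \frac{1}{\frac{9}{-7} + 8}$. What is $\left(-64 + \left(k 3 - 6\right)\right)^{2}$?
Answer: $\frac{10686361}{2209} \approx 4837.6$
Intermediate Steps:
$k = \frac{7}{47}$ ($k = \frac{1}{9 \left(- \frac{1}{7}\right) + 8} = \frac{1}{- \frac{9}{7} + 8} = \frac{1}{\frac{47}{7}} = \frac{7}{47} \approx 0.14894$)
$\left(-64 + \left(k 3 - 6\right)\right)^{2} = \left(-64 + \left(\frac{7}{47} \cdot 3 - 6\right)\right)^{2} = \left(-64 + \left(\frac{21}{47} - 6\right)\right)^{2} = \left(-64 - \frac{261}{47}\right)^{2} = \left(- \frac{3269}{47}\right)^{2} = \frac{10686361}{2209}$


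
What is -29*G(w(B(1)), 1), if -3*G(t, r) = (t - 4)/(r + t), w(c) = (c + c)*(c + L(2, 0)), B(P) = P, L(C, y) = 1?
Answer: 0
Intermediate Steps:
w(c) = 2*c*(1 + c) (w(c) = (c + c)*(c + 1) = (2*c)*(1 + c) = 2*c*(1 + c))
G(t, r) = -(-4 + t)/(3*(r + t)) (G(t, r) = -(t - 4)/(3*(r + t)) = -(-4 + t)/(3*(r + t)))
-29*G(w(B(1)), 1) = -29*(4 - 2*(1 + 1))/(3*(1 + 2*1*(1 + 1))) = -29*(4 - 2*2)/(3*(1 + 2*1*2)) = -29*(4 - 1*4)/(3*(1 + 4)) = -29*(4 - 4)/(3*5) = -29*0/(3*5) = -29*0 = 0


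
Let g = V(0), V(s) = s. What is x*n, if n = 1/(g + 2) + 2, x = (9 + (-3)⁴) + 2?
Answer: 230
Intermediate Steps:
g = 0
x = 92 (x = (9 + 81) + 2 = 90 + 2 = 92)
n = 5/2 (n = 1/(0 + 2) + 2 = 1/2 + 2 = ½ + 2 = 5/2 ≈ 2.5000)
x*n = 92*(5/2) = 230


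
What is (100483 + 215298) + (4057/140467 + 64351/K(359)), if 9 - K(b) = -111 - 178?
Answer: 13227369699549/41859166 ≈ 3.1600e+5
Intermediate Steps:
K(b) = 298 (K(b) = 9 - (-111 - 178) = 9 - 1*(-289) = 9 + 289 = 298)
(100483 + 215298) + (4057/140467 + 64351/K(359)) = (100483 + 215298) + (4057/140467 + 64351/298) = 315781 + (4057*(1/140467) + 64351*(1/298)) = 315781 + (4057/140467 + 64351/298) = 315781 + 9040400903/41859166 = 13227369699549/41859166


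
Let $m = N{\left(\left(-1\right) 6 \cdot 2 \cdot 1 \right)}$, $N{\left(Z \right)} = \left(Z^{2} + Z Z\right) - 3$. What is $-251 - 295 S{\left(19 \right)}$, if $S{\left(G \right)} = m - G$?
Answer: $-78721$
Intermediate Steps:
$N{\left(Z \right)} = -3 + 2 Z^{2}$ ($N{\left(Z \right)} = \left(Z^{2} + Z^{2}\right) - 3 = 2 Z^{2} - 3 = -3 + 2 Z^{2}$)
$m = 285$ ($m = -3 + 2 \left(\left(-1\right) 6 \cdot 2 \cdot 1\right)^{2} = -3 + 2 \left(\left(-6\right) 2 \cdot 1\right)^{2} = -3 + 2 \left(\left(-12\right) 1\right)^{2} = -3 + 2 \left(-12\right)^{2} = -3 + 2 \cdot 144 = -3 + 288 = 285$)
$S{\left(G \right)} = 285 - G$
$-251 - 295 S{\left(19 \right)} = -251 - 295 \left(285 - 19\right) = -251 - 78470 = -78721$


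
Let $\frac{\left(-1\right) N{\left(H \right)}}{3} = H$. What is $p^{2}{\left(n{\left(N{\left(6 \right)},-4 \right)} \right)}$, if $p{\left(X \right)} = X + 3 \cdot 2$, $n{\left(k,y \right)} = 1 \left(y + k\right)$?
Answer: $256$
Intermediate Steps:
$N{\left(H \right)} = - 3 H$
$n{\left(k,y \right)} = k + y$ ($n{\left(k,y \right)} = 1 \left(k + y\right) = k + y$)
$p{\left(X \right)} = 6 + X$ ($p{\left(X \right)} = X + 6 = 6 + X$)
$p^{2}{\left(n{\left(N{\left(6 \right)},-4 \right)} \right)} = \left(6 - 22\right)^{2} = \left(-16\right)^{2} = 256$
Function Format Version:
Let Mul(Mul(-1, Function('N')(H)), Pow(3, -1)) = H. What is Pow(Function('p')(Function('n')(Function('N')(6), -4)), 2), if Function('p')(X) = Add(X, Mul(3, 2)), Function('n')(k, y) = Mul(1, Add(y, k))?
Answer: 256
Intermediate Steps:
Function('N')(H) = Mul(-3, H)
Function('n')(k, y) = Add(k, y) (Function('n')(k, y) = Mul(1, Add(k, y)) = Add(k, y))
Function('p')(X) = Add(6, X) (Function('p')(X) = Add(X, 6) = Add(6, X))
Pow(Function('p')(Function('n')(Function('N')(6), -4)), 2) = Pow(Add(6, Add(Mul(-3, 6), -4)), 2) = Pow(Add(6, Add(-18, -4)), 2) = Pow(Add(6, -22), 2) = Pow(-16, 2) = 256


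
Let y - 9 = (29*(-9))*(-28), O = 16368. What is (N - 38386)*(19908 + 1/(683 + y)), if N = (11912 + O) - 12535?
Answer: -3605896246641/8000 ≈ -4.5074e+8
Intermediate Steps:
y = 7317 (y = 9 + (29*(-9))*(-28) = 9 - 261*(-28) = 9 + 7308 = 7317)
N = 15745 (N = (11912 + 16368) - 12535 = 28280 - 12535 = 15745)
(N - 38386)*(19908 + 1/(683 + y)) = (15745 - 38386)*(19908 + 1/(683 + 7317)) = -22641*(19908 + 1/8000) = -22641*159264001/8000 = -3605896246641/8000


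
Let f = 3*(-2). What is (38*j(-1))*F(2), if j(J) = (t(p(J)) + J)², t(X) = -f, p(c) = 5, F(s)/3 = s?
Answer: 5700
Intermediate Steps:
f = -6
F(s) = 3*s
t(X) = 6 (t(X) = -1*(-6) = 6)
j(J) = (6 + J)²
(38*j(-1))*F(2) = (38*(6 - 1)²)*(3*2) = (38*5²)*6 = (38*25)*6 = 950*6 = 5700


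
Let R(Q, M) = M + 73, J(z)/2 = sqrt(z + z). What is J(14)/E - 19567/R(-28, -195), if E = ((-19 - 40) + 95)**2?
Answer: 19567/122 + sqrt(7)/324 ≈ 160.39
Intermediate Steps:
J(z) = 2*sqrt(2)*sqrt(z) (J(z) = 2*sqrt(z + z) = 2*sqrt(2*z) = 2*(sqrt(2)*sqrt(z)) = 2*sqrt(2)*sqrt(z))
E = 1296 (E = (-59 + 95)**2 = 36**2 = 1296)
R(Q, M) = 73 + M
J(14)/E - 19567/R(-28, -195) = (2*sqrt(2)*sqrt(14))/1296 - 19567/(73 - 195) = (4*sqrt(7))*(1/1296) - 19567/(-122) = sqrt(7)/324 - 19567*(-1/122) = sqrt(7)/324 + 19567/122 = 19567/122 + sqrt(7)/324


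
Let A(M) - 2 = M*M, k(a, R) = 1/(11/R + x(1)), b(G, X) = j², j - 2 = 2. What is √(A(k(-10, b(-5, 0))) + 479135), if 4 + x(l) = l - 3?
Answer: √3461765081/85 ≈ 692.20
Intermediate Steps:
j = 4 (j = 2 + 2 = 4)
x(l) = -7 + l (x(l) = -4 + (l - 3) = -4 + (-3 + l) = -7 + l)
b(G, X) = 16 (b(G, X) = 4² = 16)
k(a, R) = 1/(-6 + 11/R) (k(a, R) = 1/(11/R + (-7 + 1)) = 1/(11/R - 6) = 1/(-6 + 11/R))
A(M) = 2 + M² (A(M) = 2 + M*M = 2 + M²)
√(A(k(-10, b(-5, 0))) + 479135) = √((2 + (16/(11 - 6*16))²) + 479135) = √((2 + (16/(11 - 96))²) + 479135) = √((2 + (16/(-85))²) + 479135) = √((2 + (16*(-1/85))²) + 479135) = √((2 + (-16/85)²) + 479135) = √((2 + 256/7225) + 479135) = √(14706/7225 + 479135) = √(3461765081/7225) = √3461765081/85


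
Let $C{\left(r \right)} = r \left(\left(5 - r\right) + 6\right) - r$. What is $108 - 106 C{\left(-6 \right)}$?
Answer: $10284$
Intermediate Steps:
$C{\left(r \right)} = - r + r \left(11 - r\right)$ ($C{\left(r \right)} = r \left(11 - r\right) - r = - r + r \left(11 - r\right)$)
$108 - 106 C{\left(-6 \right)} = 108 - 106 \left(- 6 \left(10 - -6\right)\right) = 108 - 106 \left(- 6 \left(10 + 6\right)\right) = 108 - 106 \left(\left(-6\right) 16\right) = 108 - -10176 = 108 + 10176 = 10284$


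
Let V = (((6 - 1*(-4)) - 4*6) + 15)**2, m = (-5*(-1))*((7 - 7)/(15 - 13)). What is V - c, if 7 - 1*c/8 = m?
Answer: -55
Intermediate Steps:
m = 0 (m = 5*(0/2) = 5*(0*(1/2)) = 5*0 = 0)
V = 1 (V = (((6 + 4) - 24) + 15)**2 = ((10 - 24) + 15)**2 = (-14 + 15)**2 = 1**2 = 1)
c = 56 (c = 56 - 8*0 = 56 + 0 = 56)
V - c = 1 - 1*56 = 1 - 56 = -55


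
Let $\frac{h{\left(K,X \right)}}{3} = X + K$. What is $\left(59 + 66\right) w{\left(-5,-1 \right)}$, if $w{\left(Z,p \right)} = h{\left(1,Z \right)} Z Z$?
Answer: $-37500$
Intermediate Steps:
$h{\left(K,X \right)} = 3 K + 3 X$ ($h{\left(K,X \right)} = 3 \left(X + K\right) = 3 \left(K + X\right) = 3 K + 3 X$)
$w{\left(Z,p \right)} = Z^{2} \left(3 + 3 Z\right)$ ($w{\left(Z,p \right)} = \left(3 \cdot 1 + 3 Z\right) Z Z = \left(3 + 3 Z\right) Z Z = Z \left(3 + 3 Z\right) Z = Z^{2} \left(3 + 3 Z\right)$)
$\left(59 + 66\right) w{\left(-5,-1 \right)} = \left(59 + 66\right) 3 \left(-5\right)^{2} \left(1 - 5\right) = 125 \cdot 3 \cdot 25 \left(-4\right) = 125 \left(-300\right) = -37500$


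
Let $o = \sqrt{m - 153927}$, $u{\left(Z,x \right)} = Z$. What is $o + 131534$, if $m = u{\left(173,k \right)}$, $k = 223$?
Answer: $131534 + i \sqrt{153754} \approx 1.3153 \cdot 10^{5} + 392.11 i$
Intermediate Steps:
$m = 173$
$o = i \sqrt{153754}$ ($o = \sqrt{173 - 153927} = \sqrt{-153754} = i \sqrt{153754} \approx 392.11 i$)
$o + 131534 = i \sqrt{153754} + 131534 = 131534 + i \sqrt{153754}$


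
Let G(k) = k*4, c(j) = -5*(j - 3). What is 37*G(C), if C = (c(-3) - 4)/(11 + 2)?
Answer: 296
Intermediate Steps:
c(j) = 15 - 5*j (c(j) = -5*(-3 + j) = 15 - 5*j)
C = 2 (C = ((15 - 5*(-3)) - 4)/(11 + 2) = ((15 + 15) - 4)/13 = (30 - 4)*(1/13) = 26*(1/13) = 2)
G(k) = 4*k
37*G(C) = 37*(4*2) = 37*8 = 296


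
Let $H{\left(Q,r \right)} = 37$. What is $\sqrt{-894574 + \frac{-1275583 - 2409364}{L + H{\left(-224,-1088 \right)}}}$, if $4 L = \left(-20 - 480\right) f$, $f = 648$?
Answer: $\frac{i \sqrt{5863640817751845}}{80963} \approx 945.79 i$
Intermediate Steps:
$L = -81000$ ($L = \frac{\left(-20 - 480\right) 648}{4} = \frac{\left(-500\right) 648}{4} = \frac{1}{4} \left(-324000\right) = -81000$)
$\sqrt{-894574 + \frac{-1275583 - 2409364}{L + H{\left(-224,-1088 \right)}}} = \sqrt{-894574 + \frac{-1275583 - 2409364}{-81000 + 37}} = \sqrt{-894574 - \frac{3684947}{-80963}} = \sqrt{-894574 - - \frac{3684947}{80963}} = \sqrt{-894574 + \frac{3684947}{80963}} = \sqrt{- \frac{72423709815}{80963}} = \frac{i \sqrt{5863640817751845}}{80963}$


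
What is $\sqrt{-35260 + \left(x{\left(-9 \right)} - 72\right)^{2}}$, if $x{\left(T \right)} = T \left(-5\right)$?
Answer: $i \sqrt{34531} \approx 185.83 i$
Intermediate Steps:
$x{\left(T \right)} = - 5 T$
$\sqrt{-35260 + \left(x{\left(-9 \right)} - 72\right)^{2}} = \sqrt{-35260 + \left(\left(-5\right) \left(-9\right) - 72\right)^{2}} = \sqrt{-35260 + \left(45 - 72\right)^{2}} = \sqrt{-35260 + \left(-27\right)^{2}} = \sqrt{-35260 + 729} = \sqrt{-34531} = i \sqrt{34531}$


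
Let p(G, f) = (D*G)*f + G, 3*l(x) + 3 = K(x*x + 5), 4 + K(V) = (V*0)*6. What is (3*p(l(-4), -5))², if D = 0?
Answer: 49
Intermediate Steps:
K(V) = -4 (K(V) = -4 + (V*0)*6 = -4 + 0*6 = -4 + 0 = -4)
l(x) = -7/3 (l(x) = -1 + (⅓)*(-4) = -1 - 4/3 = -7/3)
p(G, f) = G (p(G, f) = (0*G)*f + G = 0*f + G = 0 + G = G)
(3*p(l(-4), -5))² = (3*(-7/3))² = (-7)² = 49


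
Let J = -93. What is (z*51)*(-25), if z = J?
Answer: 118575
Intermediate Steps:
z = -93
(z*51)*(-25) = -93*51*(-25) = -4743*(-25) = 118575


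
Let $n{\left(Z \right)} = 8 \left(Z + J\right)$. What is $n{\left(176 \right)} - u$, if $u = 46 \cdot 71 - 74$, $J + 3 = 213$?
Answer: $-104$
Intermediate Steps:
$J = 210$ ($J = -3 + 213 = 210$)
$n{\left(Z \right)} = 1680 + 8 Z$ ($n{\left(Z \right)} = 8 \left(Z + 210\right) = 8 \left(210 + Z\right) = 1680 + 8 Z$)
$u = 3192$ ($u = 3266 - 74 = 3192$)
$n{\left(176 \right)} - u = \left(1680 + 8 \cdot 176\right) - 3192 = \left(1680 + 1408\right) - 3192 = 3088 - 3192 = -104$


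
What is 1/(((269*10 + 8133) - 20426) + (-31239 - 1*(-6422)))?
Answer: -1/34420 ≈ -2.9053e-5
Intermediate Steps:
1/(((269*10 + 8133) - 20426) + (-31239 - 1*(-6422))) = 1/(((2690 + 8133) - 20426) + (-31239 + 6422)) = 1/((10823 - 20426) - 24817) = 1/(-9603 - 24817) = 1/(-34420) = -1/34420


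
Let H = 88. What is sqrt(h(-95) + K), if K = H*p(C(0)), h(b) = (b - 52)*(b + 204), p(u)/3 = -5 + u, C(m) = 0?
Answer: 3*I*sqrt(1927) ≈ 131.69*I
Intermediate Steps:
p(u) = -15 + 3*u (p(u) = 3*(-5 + u) = -15 + 3*u)
h(b) = (-52 + b)*(204 + b)
K = -1320 (K = 88*(-15 + 3*0) = 88*(-15 + 0) = 88*(-15) = -1320)
sqrt(h(-95) + K) = sqrt((-10608 + (-95)**2 + 152*(-95)) - 1320) = sqrt((-10608 + 9025 - 14440) - 1320) = sqrt(-16023 - 1320) = sqrt(-17343) = 3*I*sqrt(1927)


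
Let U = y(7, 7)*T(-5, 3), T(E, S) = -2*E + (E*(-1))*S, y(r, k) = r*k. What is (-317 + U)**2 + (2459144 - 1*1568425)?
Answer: 1715183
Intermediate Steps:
y(r, k) = k*r
T(E, S) = -2*E - E*S (T(E, S) = -2*E + (-E)*S = -2*E - E*S)
U = 1225 (U = (7*7)*(-1*(-5)*(2 + 3)) = 49*(-1*(-5)*5) = 49*25 = 1225)
(-317 + U)**2 + (2459144 - 1*1568425) = (-317 + 1225)**2 + (2459144 - 1*1568425) = 908**2 + (2459144 - 1568425) = 824464 + 890719 = 1715183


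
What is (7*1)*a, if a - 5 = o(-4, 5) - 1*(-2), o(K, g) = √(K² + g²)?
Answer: 49 + 7*√41 ≈ 93.822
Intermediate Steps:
a = 7 + √41 (a = 5 + (√((-4)² + 5²) - 1*(-2)) = 5 + (√(16 + 25) + 2) = 5 + (√41 + 2) = 5 + (2 + √41) = 7 + √41 ≈ 13.403)
(7*1)*a = (7*1)*(7 + √41) = 7*(7 + √41) = 49 + 7*√41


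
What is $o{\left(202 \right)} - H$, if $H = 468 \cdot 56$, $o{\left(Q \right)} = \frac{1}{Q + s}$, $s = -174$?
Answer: $- \frac{733823}{28} \approx -26208.0$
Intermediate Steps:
$o{\left(Q \right)} = \frac{1}{-174 + Q}$ ($o{\left(Q \right)} = \frac{1}{Q - 174} = \frac{1}{-174 + Q}$)
$H = 26208$
$o{\left(202 \right)} - H = \frac{1}{-174 + 202} - 26208 = \frac{1}{28} - 26208 = - \frac{733823}{28}$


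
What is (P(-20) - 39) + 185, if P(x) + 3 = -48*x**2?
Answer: -19057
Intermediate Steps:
P(x) = -3 - 48*x**2
(P(-20) - 39) + 185 = ((-3 - 48*(-20)**2) - 39) + 185 = ((-3 - 48*400) - 39) + 185 = ((-3 - 19200) - 39) + 185 = (-19203 - 39) + 185 = -19242 + 185 = -19057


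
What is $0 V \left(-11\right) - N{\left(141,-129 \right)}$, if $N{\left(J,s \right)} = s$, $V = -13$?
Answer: $129$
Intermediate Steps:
$0 V \left(-11\right) - N{\left(141,-129 \right)} = 0 \left(-13\right) \left(-11\right) - -129 = 0 \left(-11\right) + 129 = 0 + 129 = 129$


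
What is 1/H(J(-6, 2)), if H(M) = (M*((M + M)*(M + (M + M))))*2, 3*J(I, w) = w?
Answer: 9/32 ≈ 0.28125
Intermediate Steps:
J(I, w) = w/3
H(M) = 12*M³ (H(M) = (M*((2*M)*(M + 2*M)))*2 = (M*((2*M)*(3*M)))*2 = (M*(6*M²))*2 = (6*M³)*2 = 12*M³)
1/H(J(-6, 2)) = 1/(12*((⅓)*2)³) = 1/(12*(⅔)³) = 1/(12*(8/27)) = 1/(32/9) = 9/32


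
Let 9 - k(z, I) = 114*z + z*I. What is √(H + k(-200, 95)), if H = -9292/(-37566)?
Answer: 29*√1948784251/6261 ≈ 204.47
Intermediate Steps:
k(z, I) = 9 - 114*z - I*z (k(z, I) = 9 - (114*z + z*I) = 9 - (114*z + I*z) = 9 + (-114*z - I*z) = 9 - 114*z - I*z)
H = 4646/18783 (H = -9292*(-1/37566) = 4646/18783 ≈ 0.24735)
√(H + k(-200, 95)) = √(4646/18783 + (9 - 114*(-200) - 1*95*(-200))) = √(4646/18783 + (9 + 22800 + 19000)) = √(4646/18783 + 41809) = √(785303093/18783) = 29*√1948784251/6261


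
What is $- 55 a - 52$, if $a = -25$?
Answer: $1323$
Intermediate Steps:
$- 55 a - 52 = \left(-55\right) \left(-25\right) - 52 = 1375 - 52 = 1323$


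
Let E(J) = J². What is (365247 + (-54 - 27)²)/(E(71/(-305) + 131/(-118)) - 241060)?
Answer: -481595503420800/312237884827111 ≈ -1.5424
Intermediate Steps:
(365247 + (-54 - 27)²)/(E(71/(-305) + 131/(-118)) - 241060) = (365247 + (-54 - 27)²)/((71/(-305) + 131/(-118))² - 241060) = (365247 + (-81)²)/((71*(-1/305) + 131*(-1/118))² - 241060) = (365247 + 6561)/((-71/305 - 131/118)² - 241060) = 371808/((-48333/35990)² - 241060) = 371808/(2336078889/1295280100 - 241060) = 371808/(-312237884827111/1295280100) = 371808*(-1295280100/312237884827111) = -481595503420800/312237884827111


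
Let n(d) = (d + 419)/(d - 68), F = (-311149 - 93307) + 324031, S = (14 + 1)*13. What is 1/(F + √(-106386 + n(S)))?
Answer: -10213975/821472449783 - 2*I*√428955454/821472449783 ≈ -1.2434e-5 - 5.0425e-8*I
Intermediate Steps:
S = 195 (S = 15*13 = 195)
F = -80425 (F = -404456 + 324031 = -80425)
n(d) = (419 + d)/(-68 + d)
1/(F + √(-106386 + n(S))) = 1/(-80425 + √(-106386 + (419 + 195)/(-68 + 195))) = 1/(-80425 + √(-106386 + 614/127)) = 1/(-80425 + √(-13510408/127)) = 1/(-80425 + 2*I*√428955454/127)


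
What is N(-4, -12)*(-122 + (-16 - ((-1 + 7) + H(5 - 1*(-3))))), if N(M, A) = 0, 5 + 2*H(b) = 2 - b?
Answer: 0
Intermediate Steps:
H(b) = -3/2 - b/2 (H(b) = -5/2 + (2 - b)/2 = -5/2 + (1 - b/2) = -3/2 - b/2)
N(-4, -12)*(-122 + (-16 - ((-1 + 7) + H(5 - 1*(-3))))) = 0*(-122 + (-16 - ((-1 + 7) + (-3/2 - (5 - 1*(-3))/2)))) = 0*(-122 + (-16 - (6 + (-3/2 - (5 + 3)/2)))) = 0*(-122 + (-16 - (6 + (-3/2 - 1/2*8)))) = 0*(-122 + (-16 - (6 + (-3/2 - 4)))) = 0*(-122 + (-16 - (6 - 11/2))) = 0*(-122 + (-16 - 1*1/2)) = 0*(-122 + (-16 - 1/2)) = 0*(-122 - 33/2) = 0*(-277/2) = 0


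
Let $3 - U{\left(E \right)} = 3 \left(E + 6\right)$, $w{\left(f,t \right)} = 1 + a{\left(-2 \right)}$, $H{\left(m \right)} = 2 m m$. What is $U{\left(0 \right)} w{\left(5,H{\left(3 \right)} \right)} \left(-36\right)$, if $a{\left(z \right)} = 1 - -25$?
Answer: $14580$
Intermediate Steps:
$a{\left(z \right)} = 26$ ($a{\left(z \right)} = 1 + 25 = 26$)
$H{\left(m \right)} = 2 m^{2}$
$w{\left(f,t \right)} = 27$ ($w{\left(f,t \right)} = 1 + 26 = 27$)
$U{\left(E \right)} = -15 - 3 E$ ($U{\left(E \right)} = 3 - 3 \left(E + 6\right) = 3 - 3 \left(6 + E\right) = 3 - \left(18 + 3 E\right) = -15 - 3 E$)
$U{\left(0 \right)} w{\left(5,H{\left(3 \right)} \right)} \left(-36\right) = \left(-15 - 0\right) 27 \left(-36\right) = \left(-15 + 0\right) 27 \left(-36\right) = \left(-15\right) 27 \left(-36\right) = \left(-405\right) \left(-36\right) = 14580$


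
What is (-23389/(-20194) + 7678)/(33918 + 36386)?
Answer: 155072921/1419718976 ≈ 0.10923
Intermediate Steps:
(-23389/(-20194) + 7678)/(33918 + 36386) = (-23389*(-1/20194) + 7678)/70304 = (23389/20194 + 7678)*(1/70304) = (155072921/20194)*(1/70304) = 155072921/1419718976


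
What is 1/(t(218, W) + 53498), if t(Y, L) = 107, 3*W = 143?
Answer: 1/53605 ≈ 1.8655e-5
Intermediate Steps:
W = 143/3 (W = (⅓)*143 = 143/3 ≈ 47.667)
1/(t(218, W) + 53498) = 1/(107 + 53498) = 1/53605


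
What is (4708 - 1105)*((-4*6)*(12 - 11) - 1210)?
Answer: -4446102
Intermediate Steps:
(4708 - 1105)*((-4*6)*(12 - 11) - 1210) = 3603*(-24*1 - 1210) = 3603*(-24 - 1210) = 3603*(-1234) = -4446102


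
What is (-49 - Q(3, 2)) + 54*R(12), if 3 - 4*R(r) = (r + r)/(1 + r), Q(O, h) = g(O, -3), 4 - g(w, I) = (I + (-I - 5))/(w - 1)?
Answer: -519/13 ≈ -39.923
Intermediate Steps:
g(w, I) = 4 + 5/(-1 + w) (g(w, I) = 4 - (I + (-I - 5))/(w - 1) = 4 - (I + (-5 - I))/(-1 + w) = 4 - (-5)/(-1 + w) = 4 + 5/(-1 + w))
Q(O, h) = (1 + 4*O)/(-1 + O)
R(r) = ¾ - r/(2*(1 + r)) (R(r) = ¾ - (r + r)/(4*(1 + r)) = ¾ - 2*r/(4*(1 + r)) = ¾ - r/(2*(1 + r)))
(-49 - Q(3, 2)) + 54*R(12) = (-49 - (1 + 4*3)/(-1 + 3)) + 54*((3 + 12)/(4*(1 + 12))) = (-49 - (1 + 12)/2) + 54*((¼)*15/13) = (-49 - 13/2) + 54*((¼)*(1/13)*15) = (-49 - 1*13/2) + 54*(15/52) = (-49 - 13/2) + 405/26 = -111/2 + 405/26 = -519/13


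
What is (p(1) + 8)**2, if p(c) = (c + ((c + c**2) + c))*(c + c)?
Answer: 256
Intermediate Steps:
p(c) = 2*c*(c**2 + 3*c) (p(c) = (c + (c**2 + 2*c))*(2*c) = (c**2 + 3*c)*(2*c) = 2*c*(c**2 + 3*c))
(p(1) + 8)**2 = (2*1**2*(3 + 1) + 8)**2 = (2*1*4 + 8)**2 = (8 + 8)**2 = 16**2 = 256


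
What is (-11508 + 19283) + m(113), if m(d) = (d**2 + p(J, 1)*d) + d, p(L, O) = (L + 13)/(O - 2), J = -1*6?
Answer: 19866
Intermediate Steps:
J = -6
p(L, O) = (13 + L)/(-2 + O)
m(d) = d**2 - 6*d (m(d) = (d**2 + ((13 - 6)/(-2 + 1))*d) + d = (d**2 + (7/(-1))*d) + d = (d**2 + (-1*7)*d) + d = (d**2 - 7*d) + d = d**2 - 6*d)
(-11508 + 19283) + m(113) = (-11508 + 19283) + 113*(-6 + 113) = 7775 + 113*107 = 7775 + 12091 = 19866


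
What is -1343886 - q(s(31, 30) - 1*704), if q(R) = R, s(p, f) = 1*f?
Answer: -1343212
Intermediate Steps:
s(p, f) = f
-1343886 - q(s(31, 30) - 1*704) = -1343886 - (30 - 1*704) = -1343886 - (30 - 704) = -1343886 - 1*(-674) = -1343886 + 674 = -1343212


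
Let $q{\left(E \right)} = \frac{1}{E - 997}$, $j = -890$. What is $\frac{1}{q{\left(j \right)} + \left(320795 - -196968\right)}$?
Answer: $\frac{1887}{977018780} \approx 1.9314 \cdot 10^{-6}$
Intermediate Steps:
$q{\left(E \right)} = \frac{1}{-997 + E}$
$\frac{1}{q{\left(j \right)} + \left(320795 - -196968\right)} = \frac{1}{\frac{1}{-997 - 890} + \left(320795 - -196968\right)} = \frac{1}{\frac{1}{-1887} + \left(320795 + 196968\right)} = \frac{1}{- \frac{1}{1887} + 517763} = \frac{1}{\frac{977018780}{1887}} = \frac{1887}{977018780}$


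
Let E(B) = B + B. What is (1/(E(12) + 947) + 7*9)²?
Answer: 3742258276/942841 ≈ 3969.1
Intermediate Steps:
E(B) = 2*B
(1/(E(12) + 947) + 7*9)² = (1/(2*12 + 947) + 7*9)² = (1/(24 + 947) + 63)² = (1/971 + 63)² = (61174/971)² = 3742258276/942841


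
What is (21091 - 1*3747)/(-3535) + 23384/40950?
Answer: -1280764/295425 ≈ -4.3353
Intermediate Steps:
(21091 - 1*3747)/(-3535) + 23384/40950 = (21091 - 3747)*(-1/3535) + 23384*(1/40950) = 17344*(-1/3535) + 11692/20475 = -17344/3535 + 11692/20475 = -1280764/295425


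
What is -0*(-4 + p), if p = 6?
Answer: 0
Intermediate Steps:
-0*(-4 + p) = -0*(-4 + 6) = -0*2 = -182*0 = 0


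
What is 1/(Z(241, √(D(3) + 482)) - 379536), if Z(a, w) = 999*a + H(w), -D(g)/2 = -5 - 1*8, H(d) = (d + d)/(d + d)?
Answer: -1/138776 ≈ -7.2059e-6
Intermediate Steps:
H(d) = 1 (H(d) = (2*d)/((2*d)) = (2*d)*(1/(2*d)) = 1)
D(g) = 26 (D(g) = -2*(-5 - 1*8) = -2*(-5 - 8) = -2*(-13) = 26)
Z(a, w) = 1 + 999*a (Z(a, w) = 999*a + 1 = 1 + 999*a)
1/(Z(241, √(D(3) + 482)) - 379536) = 1/((1 + 999*241) - 379536) = 1/((1 + 240759) - 379536) = 1/(240760 - 379536) = 1/(-138776) = -1/138776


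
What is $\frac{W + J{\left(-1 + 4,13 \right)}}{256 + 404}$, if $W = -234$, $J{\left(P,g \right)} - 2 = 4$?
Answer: $- \frac{19}{55} \approx -0.34545$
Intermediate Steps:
$J{\left(P,g \right)} = 6$ ($J{\left(P,g \right)} = 2 + 4 = 6$)
$\frac{W + J{\left(-1 + 4,13 \right)}}{256 + 404} = \frac{-234 + 6}{256 + 404} = - \frac{228}{660} = \left(-228\right) \frac{1}{660} = - \frac{19}{55}$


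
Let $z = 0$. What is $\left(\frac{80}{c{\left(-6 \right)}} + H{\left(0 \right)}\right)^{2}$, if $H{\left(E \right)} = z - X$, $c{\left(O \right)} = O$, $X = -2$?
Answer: $\frac{1156}{9} \approx 128.44$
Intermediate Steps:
$H{\left(E \right)} = 2$ ($H{\left(E \right)} = 0 - -2 = 0 + 2 = 2$)
$\left(\frac{80}{c{\left(-6 \right)}} + H{\left(0 \right)}\right)^{2} = \left(\frac{80}{-6} + 2\right)^{2} = \left(80 \left(- \frac{1}{6}\right) + 2\right)^{2} = \left(- \frac{40}{3} + 2\right)^{2} = \left(- \frac{34}{3}\right)^{2} = \frac{1156}{9}$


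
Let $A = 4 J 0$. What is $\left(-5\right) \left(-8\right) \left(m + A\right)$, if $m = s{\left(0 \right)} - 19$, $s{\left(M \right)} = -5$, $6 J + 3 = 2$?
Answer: $-960$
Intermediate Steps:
$J = - \frac{1}{6}$ ($J = - \frac{1}{2} + \frac{1}{6} \cdot 2 = - \frac{1}{2} + \frac{1}{3} = - \frac{1}{6} \approx -0.16667$)
$A = 0$ ($A = 4 \left(- \frac{1}{6}\right) 0 = \left(- \frac{2}{3}\right) 0 = 0$)
$m = -24$ ($m = -5 - 19 = -24$)
$\left(-5\right) \left(-8\right) \left(m + A\right) = \left(-5\right) \left(-8\right) \left(-24 + 0\right) = 40 \left(-24\right) = -960$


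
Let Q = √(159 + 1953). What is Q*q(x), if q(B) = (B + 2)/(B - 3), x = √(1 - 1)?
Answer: -16*√33/3 ≈ -30.638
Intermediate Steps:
Q = 8*√33 (Q = √2112 = 8*√33 ≈ 45.956)
x = 0 (x = √0 = 0)
q(B) = (2 + B)/(-3 + B)
Q*q(x) = (8*√33)*((2 + 0)/(-3 + 0)) = (8*√33)*(2/(-3)) = (8*√33)*(-⅓*2) = (8*√33)*(-⅔) = -16*√33/3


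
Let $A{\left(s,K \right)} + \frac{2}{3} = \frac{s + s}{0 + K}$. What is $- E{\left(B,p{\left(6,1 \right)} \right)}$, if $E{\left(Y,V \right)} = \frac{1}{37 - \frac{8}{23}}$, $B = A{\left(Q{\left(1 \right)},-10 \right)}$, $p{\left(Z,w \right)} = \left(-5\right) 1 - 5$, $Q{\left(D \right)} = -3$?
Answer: $- \frac{23}{843} \approx -0.027284$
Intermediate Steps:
$A{\left(s,K \right)} = - \frac{2}{3} + \frac{2 s}{K}$ ($A{\left(s,K \right)} = - \frac{2}{3} + \frac{s + s}{0 + K} = - \frac{2}{3} + \frac{2 s}{K}$)
$p{\left(Z,w \right)} = -10$ ($p{\left(Z,w \right)} = -5 - 5 = -10$)
$B = - \frac{1}{15}$ ($B = - \frac{2}{3} + 2 \left(-3\right) \frac{1}{-10} = - \frac{2}{3} + 2 \left(-3\right) \left(- \frac{1}{10}\right) = - \frac{2}{3} + \frac{3}{5} = - \frac{1}{15} \approx -0.066667$)
$E{\left(Y,V \right)} = \frac{23}{843}$ ($E{\left(Y,V \right)} = \frac{1}{37 - \frac{8}{23}} = \frac{1}{\frac{843}{23}} = \frac{23}{843}$)
$- E{\left(B,p{\left(6,1 \right)} \right)} = \left(-1\right) \frac{23}{843} = - \frac{23}{843}$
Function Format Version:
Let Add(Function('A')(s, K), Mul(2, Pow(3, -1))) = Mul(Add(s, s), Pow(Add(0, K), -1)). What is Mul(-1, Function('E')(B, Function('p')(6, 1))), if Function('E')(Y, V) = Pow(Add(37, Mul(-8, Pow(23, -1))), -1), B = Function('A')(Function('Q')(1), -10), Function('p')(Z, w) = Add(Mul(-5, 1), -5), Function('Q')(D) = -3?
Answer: Rational(-23, 843) ≈ -0.027284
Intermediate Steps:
Function('A')(s, K) = Add(Rational(-2, 3), Mul(2, s, Pow(K, -1))) (Function('A')(s, K) = Add(Rational(-2, 3), Mul(Add(s, s), Pow(Add(0, K), -1))) = Add(Rational(-2, 3), Mul(Mul(2, s), Pow(K, -1))) = Add(Rational(-2, 3), Mul(2, s, Pow(K, -1))))
Function('p')(Z, w) = -10 (Function('p')(Z, w) = Add(-5, -5) = -10)
B = Rational(-1, 15) (B = Add(Rational(-2, 3), Mul(2, -3, Pow(-10, -1))) = Add(Rational(-2, 3), Mul(2, -3, Rational(-1, 10))) = Add(Rational(-2, 3), Rational(3, 5)) = Rational(-1, 15) ≈ -0.066667)
Function('E')(Y, V) = Rational(23, 843) (Function('E')(Y, V) = Pow(Add(37, Mul(-8, Rational(1, 23))), -1) = Pow(Add(37, Rational(-8, 23)), -1) = Pow(Rational(843, 23), -1) = Rational(23, 843))
Mul(-1, Function('E')(B, Function('p')(6, 1))) = Mul(-1, Rational(23, 843)) = Rational(-23, 843)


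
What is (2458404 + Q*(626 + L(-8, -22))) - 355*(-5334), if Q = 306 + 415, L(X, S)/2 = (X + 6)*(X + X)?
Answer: 4849464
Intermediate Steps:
L(X, S) = 4*X*(6 + X) (L(X, S) = 2*((X + 6)*(X + X)) = 2*((6 + X)*(2*X)) = 2*(2*X*(6 + X)) = 4*X*(6 + X))
Q = 721
(2458404 + Q*(626 + L(-8, -22))) - 355*(-5334) = (2458404 + 721*(626 + 4*(-8)*(6 - 8))) - 355*(-5334) = (2458404 + 721*(626 + 4*(-8)*(-2))) + 1893570 = (2458404 + 721*(626 + 64)) + 1893570 = (2458404 + 721*690) + 1893570 = (2458404 + 497490) + 1893570 = 2955894 + 1893570 = 4849464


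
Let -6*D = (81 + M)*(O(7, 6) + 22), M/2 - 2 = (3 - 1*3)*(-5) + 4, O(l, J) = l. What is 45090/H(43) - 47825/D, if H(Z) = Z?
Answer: 44648860/38657 ≈ 1155.0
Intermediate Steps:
M = 12 (M = 4 + 2*((3 - 1*3)*(-5) + 4) = 4 + 2*((3 - 3)*(-5) + 4) = 4 + 2*(0*(-5) + 4) = 4 + 2*(0 + 4) = 4 + 2*4 = 4 + 8 = 12)
D = -899/2 (D = -(81 + 12)*(7 + 22)/6 = -31*29/2 = -1/6*2697 = -899/2 ≈ -449.50)
45090/H(43) - 47825/D = 45090/43 - 47825/(-899/2) = 45090*(1/43) - 47825*(-2/899) = 45090/43 + 95650/899 = 44648860/38657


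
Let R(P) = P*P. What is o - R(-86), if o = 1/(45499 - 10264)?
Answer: -260598059/35235 ≈ -7396.0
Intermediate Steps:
R(P) = P**2
o = 1/35235 ≈ 2.8381e-5
o - R(-86) = 1/35235 - 1*(-86)**2 = 1/35235 - 1*7396 = 1/35235 - 7396 = -260598059/35235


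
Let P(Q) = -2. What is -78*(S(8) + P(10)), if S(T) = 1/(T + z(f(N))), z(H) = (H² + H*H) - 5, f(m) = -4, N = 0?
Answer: 5382/35 ≈ 153.77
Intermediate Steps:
z(H) = -5 + 2*H² (z(H) = (H² + H²) - 5 = 2*H² - 5 = -5 + 2*H²)
S(T) = 1/(27 + T) (S(T) = 1/(T + (-5 + 2*(-4)²)) = 1/(T + (-5 + 2*16)) = 1/(T + (-5 + 32)) = 1/(T + 27) = 1/(27 + T))
-78*(S(8) + P(10)) = -78*(1/(27 + 8) - 2) = -78*(1/35 - 2) = -78*(-69/35) = 5382/35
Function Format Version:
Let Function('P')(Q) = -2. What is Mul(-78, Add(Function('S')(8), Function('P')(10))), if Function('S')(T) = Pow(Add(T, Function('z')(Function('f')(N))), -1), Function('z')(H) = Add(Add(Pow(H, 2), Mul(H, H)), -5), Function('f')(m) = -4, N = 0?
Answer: Rational(5382, 35) ≈ 153.77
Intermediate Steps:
Function('z')(H) = Add(-5, Mul(2, Pow(H, 2))) (Function('z')(H) = Add(Add(Pow(H, 2), Pow(H, 2)), -5) = Add(Mul(2, Pow(H, 2)), -5) = Add(-5, Mul(2, Pow(H, 2))))
Function('S')(T) = Pow(Add(27, T), -1) (Function('S')(T) = Pow(Add(T, Add(-5, Mul(2, Pow(-4, 2)))), -1) = Pow(Add(T, Add(-5, Mul(2, 16))), -1) = Pow(Add(T, Add(-5, 32)), -1) = Pow(Add(T, 27), -1) = Pow(Add(27, T), -1))
Mul(-78, Add(Function('S')(8), Function('P')(10))) = Mul(-78, Add(Pow(Add(27, 8), -1), -2)) = Mul(-78, Add(Pow(35, -1), -2)) = Mul(-78, Add(Rational(1, 35), -2)) = Mul(-78, Rational(-69, 35)) = Rational(5382, 35)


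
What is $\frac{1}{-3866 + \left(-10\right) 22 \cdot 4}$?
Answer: $- \frac{1}{4746} \approx -0.0002107$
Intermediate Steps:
$\frac{1}{-3866 + \left(-10\right) 22 \cdot 4} = \frac{1}{-3866 - 880} = \frac{1}{-4746} = - \frac{1}{4746}$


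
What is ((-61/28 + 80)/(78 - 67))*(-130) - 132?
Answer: -161963/154 ≈ -1051.7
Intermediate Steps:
((-61/28 + 80)/(78 - 67))*(-130) - 132 = ((-61*1/28 + 80)/11)*(-130) - 132 = ((-61/28 + 80)*(1/11))*(-130) - 132 = ((2179/28)*(1/11))*(-130) - 132 = (2179/308)*(-130) - 132 = -141635/154 - 132 = -161963/154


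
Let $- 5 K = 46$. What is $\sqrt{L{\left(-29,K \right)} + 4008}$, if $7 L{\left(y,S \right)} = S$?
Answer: $\frac{\sqrt{4908190}}{35} \approx 63.298$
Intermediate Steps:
$K = - \frac{46}{5}$ ($K = \left(- \frac{1}{5}\right) 46 = - \frac{46}{5} \approx -9.2$)
$L{\left(y,S \right)} = \frac{S}{7}$
$\sqrt{L{\left(-29,K \right)} + 4008} = \sqrt{\frac{1}{7} \left(- \frac{46}{5}\right) + 4008} = \sqrt{- \frac{46}{35} + 4008} = \sqrt{\frac{140234}{35}} = \frac{\sqrt{4908190}}{35}$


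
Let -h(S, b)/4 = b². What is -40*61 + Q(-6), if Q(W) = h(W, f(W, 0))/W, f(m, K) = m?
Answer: -2416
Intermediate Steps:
h(S, b) = -4*b²
Q(W) = -4*W (Q(W) = (-4*W²)/W = -4*W)
-40*61 + Q(-6) = -40*61 - 4*(-6) = -2440 + 24 = -2416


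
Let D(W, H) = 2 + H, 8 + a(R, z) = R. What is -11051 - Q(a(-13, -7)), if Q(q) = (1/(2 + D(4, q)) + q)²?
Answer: -3321903/289 ≈ -11494.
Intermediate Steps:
a(R, z) = -8 + R
Q(q) = (q + 1/(4 + q))² (Q(q) = (1/(2 + (2 + q)) + q)² = (1/(4 + q) + q)² = (q + 1/(4 + q))²)
-11051 - Q(a(-13, -7)) = -11051 - (1 + (-8 - 13)² + 4*(-8 - 13))²/(4 + (-8 - 13))² = -11051 - (1 + (-21)² + 4*(-21))²/(4 - 21)² = -11051 - (1 + 441 - 84)²/(-17)² = -11051 - 358²/289 = -11051 - 128164/289 = -3321903/289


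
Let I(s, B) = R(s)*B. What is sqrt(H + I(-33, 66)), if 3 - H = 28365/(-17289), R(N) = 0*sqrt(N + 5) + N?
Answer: I*sqrt(72181978410)/5763 ≈ 46.619*I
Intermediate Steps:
R(N) = N (R(N) = 0*sqrt(5 + N) + N = 0 + N = N)
H = 26744/5763 (H = 3 - 28365/(-17289) = 3 - 28365*(-1)/17289 = 3 - 1*(-9455/5763) = 3 + 9455/5763 = 26744/5763 ≈ 4.6406)
I(s, B) = B*s (I(s, B) = s*B = B*s)
sqrt(H + I(-33, 66)) = sqrt(26744/5763 + 66*(-33)) = sqrt(26744/5763 - 2178) = sqrt(-12525070/5763) = I*sqrt(72181978410)/5763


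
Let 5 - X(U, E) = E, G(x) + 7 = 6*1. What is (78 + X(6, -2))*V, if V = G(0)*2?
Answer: -170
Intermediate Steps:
G(x) = -1 (G(x) = -7 + 6*1 = -7 + 6 = -1)
X(U, E) = 5 - E
V = -2 (V = -1*2 = -2)
(78 + X(6, -2))*V = (78 + (5 - 1*(-2)))*(-2) = (78 + (5 + 2))*(-2) = (78 + 7)*(-2) = 85*(-2) = -170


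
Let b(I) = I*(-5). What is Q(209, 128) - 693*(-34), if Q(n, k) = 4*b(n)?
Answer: 19382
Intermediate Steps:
b(I) = -5*I
Q(n, k) = -20*n (Q(n, k) = 4*(-5*n) = -20*n)
Q(209, 128) - 693*(-34) = -20*209 - 693*(-34) = -4180 - 1*(-23562) = -4180 + 23562 = 19382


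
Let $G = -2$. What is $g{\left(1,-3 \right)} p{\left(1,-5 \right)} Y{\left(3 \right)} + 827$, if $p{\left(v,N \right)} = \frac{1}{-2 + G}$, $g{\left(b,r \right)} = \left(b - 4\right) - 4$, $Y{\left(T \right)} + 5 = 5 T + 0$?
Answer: $\frac{1689}{2} \approx 844.5$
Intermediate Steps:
$Y{\left(T \right)} = -5 + 5 T$ ($Y{\left(T \right)} = -5 + \left(5 T + 0\right) = -5 + 5 T$)
$g{\left(b,r \right)} = -8 + b$ ($g{\left(b,r \right)} = \left(-4 + b\right) - 4 = -8 + b$)
$p{\left(v,N \right)} = - \frac{1}{4}$ ($p{\left(v,N \right)} = \frac{1}{-2 - 2} = \frac{1}{-4} = - \frac{1}{4}$)
$g{\left(1,-3 \right)} p{\left(1,-5 \right)} Y{\left(3 \right)} + 827 = \left(-8 + 1\right) \left(- \frac{1}{4}\right) \left(-5 + 5 \cdot 3\right) + 827 = \left(-7\right) \left(- \frac{1}{4}\right) \left(-5 + 15\right) + 827 = \frac{7}{4} \cdot 10 + 827 = \frac{35}{2} + 827 = \frac{1689}{2}$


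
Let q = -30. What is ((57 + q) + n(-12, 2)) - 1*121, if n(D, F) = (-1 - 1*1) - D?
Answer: -84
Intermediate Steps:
n(D, F) = -2 - D (n(D, F) = (-1 - 1) - D = -2 - D)
((57 + q) + n(-12, 2)) - 1*121 = ((57 - 30) + (-2 - 1*(-12))) - 1*121 = (27 + (-2 + 12)) - 121 = (27 + 10) - 121 = 37 - 121 = -84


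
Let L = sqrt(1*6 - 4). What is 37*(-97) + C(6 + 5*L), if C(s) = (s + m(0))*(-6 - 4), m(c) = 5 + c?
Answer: -3699 - 50*sqrt(2) ≈ -3769.7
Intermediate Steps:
L = sqrt(2) (L = sqrt(6 - 4) = sqrt(2) ≈ 1.4142)
C(s) = -50 - 10*s (C(s) = (s + (5 + 0))*(-6 - 4) = (s + 5)*(-10) = (5 + s)*(-10) = -50 - 10*s)
37*(-97) + C(6 + 5*L) = 37*(-97) + (-50 - 10*(6 + 5*sqrt(2))) = -3589 + (-50 + (-60 - 50*sqrt(2))) = -3589 + (-110 - 50*sqrt(2)) = -3699 - 50*sqrt(2)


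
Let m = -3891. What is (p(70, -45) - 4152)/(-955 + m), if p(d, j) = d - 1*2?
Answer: 2042/2423 ≈ 0.84276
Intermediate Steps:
p(d, j) = -2 + d (p(d, j) = d - 2 = -2 + d)
(p(70, -45) - 4152)/(-955 + m) = ((-2 + 70) - 4152)/(-955 - 3891) = (68 - 4152)/(-4846) = -4084*(-1/4846) = 2042/2423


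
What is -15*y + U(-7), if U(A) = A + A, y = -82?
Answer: 1216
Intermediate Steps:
U(A) = 2*A
-15*y + U(-7) = -15*(-82) + 2*(-7) = 1230 - 14 = 1216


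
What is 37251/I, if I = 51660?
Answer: 4139/5740 ≈ 0.72108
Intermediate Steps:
37251/I = 37251/51660 = 37251*(1/51660) = 4139/5740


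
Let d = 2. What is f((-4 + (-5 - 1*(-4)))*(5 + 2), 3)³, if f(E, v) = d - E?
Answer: 50653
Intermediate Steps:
f(E, v) = 2 - E
f((-4 + (-5 - 1*(-4)))*(5 + 2), 3)³ = (2 - (-4 + (-5 - 1*(-4)))*(5 + 2))³ = (2 - (-4 + (-5 + 4))*7)³ = (2 - (-4 - 1)*7)³ = (2 - (-5)*7)³ = (2 - 1*(-35))³ = (2 + 35)³ = 37³ = 50653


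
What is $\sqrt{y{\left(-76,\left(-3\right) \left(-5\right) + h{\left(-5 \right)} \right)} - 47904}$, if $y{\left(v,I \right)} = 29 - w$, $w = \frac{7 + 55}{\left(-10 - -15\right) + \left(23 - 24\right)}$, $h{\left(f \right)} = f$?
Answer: $\frac{i \sqrt{191562}}{2} \approx 218.84 i$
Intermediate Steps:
$w = \frac{31}{2}$ ($w = \frac{62}{\left(-10 + 15\right) - 1} = \frac{62}{5 - 1} = \frac{62}{4} = 62 \cdot \frac{1}{4} = \frac{31}{2} \approx 15.5$)
$y{\left(v,I \right)} = \frac{27}{2}$ ($y{\left(v,I \right)} = 29 - \frac{31}{2} = \frac{27}{2}$)
$\sqrt{y{\left(-76,\left(-3\right) \left(-5\right) + h{\left(-5 \right)} \right)} - 47904} = \sqrt{\frac{27}{2} - 47904} = \sqrt{- \frac{95781}{2}} = \frac{i \sqrt{191562}}{2}$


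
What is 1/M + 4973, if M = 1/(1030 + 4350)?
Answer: 10353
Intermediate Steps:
M = 1/5380 ≈ 0.00018587
1/M + 4973 = 1/(1/5380) + 4973 = 5380 + 4973 = 10353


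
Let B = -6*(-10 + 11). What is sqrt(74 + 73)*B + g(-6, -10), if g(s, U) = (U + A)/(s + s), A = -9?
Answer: 19/12 - 42*sqrt(3) ≈ -71.163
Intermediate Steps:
B = -6 (B = -6*1 = -6)
g(s, U) = (-9 + U)/(2*s) (g(s, U) = (U - 9)/(s + s) = (-9 + U)/((2*s)) = (-9 + U)*(1/(2*s)) = (-9 + U)/(2*s))
sqrt(74 + 73)*B + g(-6, -10) = sqrt(74 + 73)*(-6) + (1/2)*(-9 - 10)/(-6) = sqrt(147)*(-6) + (1/2)*(-1/6)*(-19) = (7*sqrt(3))*(-6) + 19/12 = -42*sqrt(3) + 19/12 = 19/12 - 42*sqrt(3)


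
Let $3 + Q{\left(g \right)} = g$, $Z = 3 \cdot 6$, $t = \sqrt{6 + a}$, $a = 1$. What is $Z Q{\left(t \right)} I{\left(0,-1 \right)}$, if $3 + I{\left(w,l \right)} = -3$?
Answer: $324 - 108 \sqrt{7} \approx 38.259$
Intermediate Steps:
$I{\left(w,l \right)} = -6$ ($I{\left(w,l \right)} = -3 - 3 = -6$)
$t = \sqrt{7}$ ($t = \sqrt{6 + 1} = \sqrt{7} \approx 2.6458$)
$Z = 18$
$Q{\left(g \right)} = -3 + g$
$Z Q{\left(t \right)} I{\left(0,-1 \right)} = 18 \left(-3 + \sqrt{7}\right) \left(-6\right) = \left(-54 + 18 \sqrt{7}\right) \left(-6\right) = 324 - 108 \sqrt{7}$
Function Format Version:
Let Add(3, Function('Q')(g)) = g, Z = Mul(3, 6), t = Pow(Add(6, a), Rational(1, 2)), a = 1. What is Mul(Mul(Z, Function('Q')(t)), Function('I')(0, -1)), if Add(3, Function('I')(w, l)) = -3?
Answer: Add(324, Mul(-108, Pow(7, Rational(1, 2)))) ≈ 38.259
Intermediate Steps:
Function('I')(w, l) = -6 (Function('I')(w, l) = Add(-3, -3) = -6)
t = Pow(7, Rational(1, 2)) (t = Pow(Add(6, 1), Rational(1, 2)) = Pow(7, Rational(1, 2)) ≈ 2.6458)
Z = 18
Function('Q')(g) = Add(-3, g)
Mul(Mul(Z, Function('Q')(t)), Function('I')(0, -1)) = Mul(Mul(18, Add(-3, Pow(7, Rational(1, 2)))), -6) = Mul(Add(-54, Mul(18, Pow(7, Rational(1, 2)))), -6) = Add(324, Mul(-108, Pow(7, Rational(1, 2))))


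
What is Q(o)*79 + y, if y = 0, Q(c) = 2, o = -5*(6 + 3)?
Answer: 158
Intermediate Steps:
o = -45 (o = -5*9 = -45)
Q(o)*79 + y = 2*79 + 0 = 158 + 0 = 158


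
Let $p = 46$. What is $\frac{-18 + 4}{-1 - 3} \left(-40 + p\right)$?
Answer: $21$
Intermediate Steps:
$\frac{-18 + 4}{-1 - 3} \left(-40 + p\right) = \frac{-18 + 4}{-1 - 3} \left(-40 + 46\right) = - \frac{14}{-4} \cdot 6 = \left(-14\right) \left(- \frac{1}{4}\right) 6 = \frac{7}{2} \cdot 6 = 21$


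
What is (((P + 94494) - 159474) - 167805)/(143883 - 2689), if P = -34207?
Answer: -133496/70597 ≈ -1.8910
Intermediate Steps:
(((P + 94494) - 159474) - 167805)/(143883 - 2689) = (((-34207 + 94494) - 159474) - 167805)/(143883 - 2689) = ((60287 - 159474) - 167805)/141194 = (-99187 - 167805)*(1/141194) = -266992*1/141194 = -133496/70597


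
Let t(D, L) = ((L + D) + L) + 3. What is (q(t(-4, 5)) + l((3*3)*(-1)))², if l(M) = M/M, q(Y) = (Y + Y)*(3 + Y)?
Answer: 47089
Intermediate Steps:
t(D, L) = 3 + D + 2*L (t(D, L) = ((D + L) + L) + 3 = (D + 2*L) + 3 = 3 + D + 2*L)
q(Y) = 2*Y*(3 + Y) (q(Y) = (2*Y)*(3 + Y) = 2*Y*(3 + Y))
l(M) = 1
(q(t(-4, 5)) + l((3*3)*(-1)))² = (2*(3 - 4 + 2*5)*(3 + (3 - 4 + 2*5)) + 1)² = (2*(3 - 4 + 10)*(3 + (3 - 4 + 10)) + 1)² = (2*9*(3 + 9) + 1)² = (2*9*12 + 1)² = (216 + 1)² = 217² = 47089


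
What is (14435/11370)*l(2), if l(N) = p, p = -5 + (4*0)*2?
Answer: -14435/2274 ≈ -6.3478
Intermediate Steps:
p = -5 (p = -5 + 0*2 = -5 + 0 = -5)
l(N) = -5
(14435/11370)*l(2) = (14435/11370)*(-5) = (14435*(1/11370))*(-5) = (2887/2274)*(-5) = -14435/2274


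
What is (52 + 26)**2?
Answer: 6084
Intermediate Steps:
(52 + 26)**2 = 78**2 = 6084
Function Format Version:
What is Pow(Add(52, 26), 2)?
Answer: 6084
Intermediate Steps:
Pow(Add(52, 26), 2) = Pow(78, 2) = 6084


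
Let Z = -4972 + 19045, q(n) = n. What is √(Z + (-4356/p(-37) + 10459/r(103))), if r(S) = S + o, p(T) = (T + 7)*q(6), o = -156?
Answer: √976117695/265 ≈ 117.90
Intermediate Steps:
Z = 14073
p(T) = 42 + 6*T (p(T) = (T + 7)*6 = (7 + T)*6 = 42 + 6*T)
r(S) = -156 + S (r(S) = S - 156 = -156 + S)
√(Z + (-4356/p(-37) + 10459/r(103))) = √(14073 + (-4356/(42 + 6*(-37)) + 10459/(-156 + 103))) = √(14073 + (-4356/(42 - 222) + 10459/(-53))) = √(14073 + (-4356/(-180) + 10459*(-1/53))) = √(14073 + (-4356*(-1/180) - 10459/53)) = √(14073 + (121/5 - 10459/53)) = √(14073 - 45882/265) = √(3683463/265) = √976117695/265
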